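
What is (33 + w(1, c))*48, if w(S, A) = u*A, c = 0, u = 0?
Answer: 1584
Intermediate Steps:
w(S, A) = 0 (w(S, A) = 0*A = 0)
(33 + w(1, c))*48 = (33 + 0)*48 = 33*48 = 1584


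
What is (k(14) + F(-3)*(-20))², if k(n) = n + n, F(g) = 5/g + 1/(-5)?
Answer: 38416/9 ≈ 4268.4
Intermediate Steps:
F(g) = -⅕ + 5/g (F(g) = 5/g + 1*(-⅕) = 5/g - ⅕ = -⅕ + 5/g)
k(n) = 2*n
(k(14) + F(-3)*(-20))² = (2*14 + ((⅕)*(25 - 1*(-3))/(-3))*(-20))² = (28 + ((⅕)*(-⅓)*(25 + 3))*(-20))² = (28 + ((⅕)*(-⅓)*28)*(-20))² = (28 - 28/15*(-20))² = (28 + 112/3)² = (196/3)² = 38416/9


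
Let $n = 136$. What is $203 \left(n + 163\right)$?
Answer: $60697$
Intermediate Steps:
$203 \left(n + 163\right) = 203 \left(136 + 163\right) = 203 \cdot 299 = 60697$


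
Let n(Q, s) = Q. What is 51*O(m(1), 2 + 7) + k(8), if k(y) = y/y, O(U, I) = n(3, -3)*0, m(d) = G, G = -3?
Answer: 1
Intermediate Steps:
m(d) = -3
O(U, I) = 0 (O(U, I) = 3*0 = 0)
k(y) = 1
51*O(m(1), 2 + 7) + k(8) = 51*0 + 1 = 0 + 1 = 1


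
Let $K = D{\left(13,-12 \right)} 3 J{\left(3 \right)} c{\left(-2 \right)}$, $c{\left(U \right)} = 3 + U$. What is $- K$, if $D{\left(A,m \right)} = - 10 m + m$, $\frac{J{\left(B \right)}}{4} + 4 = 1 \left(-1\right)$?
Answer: $6480$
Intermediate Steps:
$J{\left(B \right)} = -20$ ($J{\left(B \right)} = -16 + 4 \cdot 1 \left(-1\right) = -16 + 4 \left(-1\right) = -16 - 4 = -20$)
$D{\left(A,m \right)} = - 9 m$
$K = -6480$ ($K = \left(-9\right) \left(-12\right) 3 \left(-20\right) \left(3 - 2\right) = 108 \left(\left(-60\right) 1\right) = 108 \left(-60\right) = -6480$)
$- K = \left(-1\right) \left(-6480\right) = 6480$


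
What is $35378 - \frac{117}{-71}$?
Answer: $\frac{2511955}{71} \approx 35380.0$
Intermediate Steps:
$35378 - \frac{117}{-71} = 35378 - - \frac{117}{71} = 35378 + \frac{117}{71} = \frac{2511955}{71}$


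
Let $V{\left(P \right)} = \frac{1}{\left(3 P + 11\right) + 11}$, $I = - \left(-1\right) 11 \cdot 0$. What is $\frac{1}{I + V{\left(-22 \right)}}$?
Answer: $-44$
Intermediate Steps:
$I = 0$ ($I = - \left(-11\right) 0 = \left(-1\right) 0 = 0$)
$V{\left(P \right)} = \frac{1}{22 + 3 P}$ ($V{\left(P \right)} = \frac{1}{\left(11 + 3 P\right) + 11} = \frac{1}{22 + 3 P}$)
$\frac{1}{I + V{\left(-22 \right)}} = \frac{1}{0 + \frac{1}{22 + 3 \left(-22\right)}} = \frac{1}{0 + \frac{1}{22 - 66}} = \frac{1}{0 + \frac{1}{-44}} = \frac{1}{0 - \frac{1}{44}} = \frac{1}{- \frac{1}{44}} = -44$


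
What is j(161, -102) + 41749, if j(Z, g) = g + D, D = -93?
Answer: 41554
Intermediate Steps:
j(Z, g) = -93 + g (j(Z, g) = g - 93 = -93 + g)
j(161, -102) + 41749 = (-93 - 102) + 41749 = -195 + 41749 = 41554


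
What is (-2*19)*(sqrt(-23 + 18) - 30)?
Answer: 1140 - 38*I*sqrt(5) ≈ 1140.0 - 84.971*I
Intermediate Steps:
(-2*19)*(sqrt(-23 + 18) - 30) = -38*(sqrt(-5) - 30) = -38*(I*sqrt(5) - 30) = -38*(-30 + I*sqrt(5)) = 1140 - 38*I*sqrt(5)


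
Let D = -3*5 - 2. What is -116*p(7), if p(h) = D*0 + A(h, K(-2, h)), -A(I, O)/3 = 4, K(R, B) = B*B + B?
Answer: 1392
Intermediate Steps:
D = -17 (D = -15 - 2 = -17)
K(R, B) = B + B² (K(R, B) = B² + B = B + B²)
A(I, O) = -12 (A(I, O) = -3*4 = -12)
p(h) = -12 (p(h) = -17*0 - 12 = 0 - 12 = -12)
-116*p(7) = -116*(-12) = 1392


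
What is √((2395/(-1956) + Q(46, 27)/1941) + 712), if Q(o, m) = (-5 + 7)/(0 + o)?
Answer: 37*√12218798043481/4851206 ≈ 26.660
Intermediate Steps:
Q(o, m) = 2/o
√((2395/(-1956) + Q(46, 27)/1941) + 712) = √((2395/(-1956) + (2/46)/1941) + 712) = √((2395*(-1/1956) + (2*(1/46))*(1/1941)) + 712) = √((-2395/1956 + (1/23)*(1/1941)) + 712) = √((-2395/1956 + 1/44643) + 712) = √(-11879781/9702412 + 712) = √(6896237563/9702412) = 37*√12218798043481/4851206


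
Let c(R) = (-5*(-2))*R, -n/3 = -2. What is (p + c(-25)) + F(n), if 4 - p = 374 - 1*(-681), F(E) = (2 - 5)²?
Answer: -1292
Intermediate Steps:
n = 6 (n = -3*(-2) = 6)
F(E) = 9 (F(E) = (-3)² = 9)
p = -1051 (p = 4 - (374 - 1*(-681)) = 4 - (374 + 681) = 4 - 1*1055 = 4 - 1055 = -1051)
c(R) = 10*R
(p + c(-25)) + F(n) = (-1051 + 10*(-25)) + 9 = (-1051 - 250) + 9 = -1301 + 9 = -1292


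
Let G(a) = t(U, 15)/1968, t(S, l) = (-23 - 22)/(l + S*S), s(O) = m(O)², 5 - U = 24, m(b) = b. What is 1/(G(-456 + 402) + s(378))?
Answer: 246656/35243195889 ≈ 6.9987e-6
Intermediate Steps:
U = -19 (U = 5 - 1*24 = 5 - 24 = -19)
s(O) = O²
t(S, l) = -45/(l + S²)
G(a) = -15/246656 (G(a) = -45/(15 + (-19)²)/1968 = -45/(15 + 361)*(1/1968) = -45/376*(1/1968) = -45*1/376*(1/1968) = -45/376*1/1968 = -15/246656)
1/(G(-456 + 402) + s(378)) = 1/(-15/246656 + 378²) = 1/(-15/246656 + 142884) = 1/(35243195889/246656) = 246656/35243195889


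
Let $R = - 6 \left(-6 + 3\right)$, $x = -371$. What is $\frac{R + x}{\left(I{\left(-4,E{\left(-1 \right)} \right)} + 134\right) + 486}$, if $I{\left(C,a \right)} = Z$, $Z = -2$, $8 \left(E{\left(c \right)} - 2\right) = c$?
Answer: $- \frac{353}{618} \approx -0.5712$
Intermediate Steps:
$E{\left(c \right)} = 2 + \frac{c}{8}$
$I{\left(C,a \right)} = -2$
$R = 18$ ($R = \left(-6\right) \left(-3\right) = 18$)
$\frac{R + x}{\left(I{\left(-4,E{\left(-1 \right)} \right)} + 134\right) + 486} = \frac{18 - 371}{\left(-2 + 134\right) + 486} = - \frac{353}{132 + 486} = - \frac{353}{618}$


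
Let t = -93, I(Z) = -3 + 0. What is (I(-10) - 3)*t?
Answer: 558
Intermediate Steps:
I(Z) = -3
(I(-10) - 3)*t = (-3 - 3)*(-93) = -6*(-93) = 558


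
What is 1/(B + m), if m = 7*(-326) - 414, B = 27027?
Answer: 1/24331 ≈ 4.1100e-5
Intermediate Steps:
m = -2696 (m = -2282 - 414 = -2696)
1/(B + m) = 1/(27027 - 2696) = 1/24331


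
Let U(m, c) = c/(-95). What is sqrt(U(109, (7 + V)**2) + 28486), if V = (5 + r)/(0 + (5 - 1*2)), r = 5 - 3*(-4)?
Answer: sqrt(2313599695)/285 ≈ 168.77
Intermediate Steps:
r = 17 (r = 5 + 12 = 17)
V = 22/3 (V = (5 + 17)/(0 + (5 - 1*2)) = 22/(0 + (5 - 2)) = 22/(0 + 3) = 22/3 ≈ 7.3333)
U(m, c) = -c/95 (U(m, c) = c*(-1/95) = -c/95)
sqrt(U(109, (7 + V)**2) + 28486) = sqrt(-(7 + 22/3)**2/95 + 28486) = sqrt(-(43/3)**2/95 + 28486) = sqrt(-1/95*1849/9 + 28486) = sqrt(-1849/855 + 28486) = sqrt(24353681/855) = sqrt(2313599695)/285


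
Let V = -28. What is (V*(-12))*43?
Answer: 14448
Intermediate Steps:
(V*(-12))*43 = -28*(-12)*43 = 336*43 = 14448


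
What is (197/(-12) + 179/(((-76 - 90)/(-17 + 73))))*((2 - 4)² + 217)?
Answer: -16905395/996 ≈ -16973.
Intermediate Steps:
(197/(-12) + 179/(((-76 - 90)/(-17 + 73))))*((2 - 4)² + 217) = (197*(-1/12) + 179/((-166/56)))*((-2)² + 217) = (-197/12 + 179/((-166*1/56)))*(4 + 217) = (-197/12 + 179/(-83/28))*221 = (-197/12 + 179*(-28/83))*221 = (-197/12 - 5012/83)*221 = -76495/996*221 = -16905395/996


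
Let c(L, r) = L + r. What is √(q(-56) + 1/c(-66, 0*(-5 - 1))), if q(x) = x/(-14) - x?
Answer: √261294/66 ≈ 7.7450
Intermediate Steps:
q(x) = -15*x/14 (q(x) = x*(-1/14) - x = -x/14 - x = -15*x/14)
√(q(-56) + 1/c(-66, 0*(-5 - 1))) = √(-15/14*(-56) + 1/(-66 + 0*(-5 - 1))) = √(60 + 1/(-66 + 0*(-6))) = √(60 + 1/(-66 + 0)) = √(60 + 1/(-66)) = √(60 - 1/66) = √(3959/66) = √261294/66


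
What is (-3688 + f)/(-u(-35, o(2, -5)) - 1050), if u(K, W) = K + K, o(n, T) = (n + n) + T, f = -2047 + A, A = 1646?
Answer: 4089/980 ≈ 4.1724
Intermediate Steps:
f = -401 (f = -2047 + 1646 = -401)
o(n, T) = T + 2*n (o(n, T) = 2*n + T = T + 2*n)
u(K, W) = 2*K
(-3688 + f)/(-u(-35, o(2, -5)) - 1050) = (-3688 - 401)/(-2*(-35) - 1050) = -4089/(-1*(-70) - 1050) = -4089/(70 - 1050) = -4089/(-980) = -4089*(-1/980) = 4089/980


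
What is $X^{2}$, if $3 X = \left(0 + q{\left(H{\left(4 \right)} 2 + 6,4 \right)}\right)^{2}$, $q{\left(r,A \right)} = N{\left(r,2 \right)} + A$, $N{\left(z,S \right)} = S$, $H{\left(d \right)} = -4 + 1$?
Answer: $144$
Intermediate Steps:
$H{\left(d \right)} = -3$
$q{\left(r,A \right)} = 2 + A$
$X = 12$ ($X = \frac{\left(0 + \left(2 + 4\right)\right)^{2}}{3} = \frac{\left(0 + 6\right)^{2}}{3} = \frac{6^{2}}{3} = \frac{1}{3} \cdot 36 = 12$)
$X^{2} = 12^{2} = 144$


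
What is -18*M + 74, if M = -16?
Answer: 362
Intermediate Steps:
-18*M + 74 = -18*(-16) + 74 = 288 + 74 = 362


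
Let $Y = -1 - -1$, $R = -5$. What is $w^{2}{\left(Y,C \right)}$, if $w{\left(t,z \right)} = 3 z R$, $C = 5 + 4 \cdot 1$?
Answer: $18225$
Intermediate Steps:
$C = 9$ ($C = 5 + 4 = 9$)
$Y = 0$ ($Y = -1 + 1 = 0$)
$w{\left(t,z \right)} = - 15 z$ ($w{\left(t,z \right)} = 3 z \left(-5\right) = - 15 z$)
$w^{2}{\left(Y,C \right)} = \left(\left(-15\right) 9\right)^{2} = \left(-135\right)^{2} = 18225$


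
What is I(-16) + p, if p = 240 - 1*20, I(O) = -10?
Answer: 210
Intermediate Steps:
p = 220 (p = 240 - 20 = 220)
I(-16) + p = -10 + 220 = 210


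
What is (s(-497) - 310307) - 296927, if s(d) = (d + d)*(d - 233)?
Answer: 118386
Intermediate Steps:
s(d) = 2*d*(-233 + d) (s(d) = (2*d)*(-233 + d) = 2*d*(-233 + d))
(s(-497) - 310307) - 296927 = (2*(-497)*(-233 - 497) - 310307) - 296927 = (2*(-497)*(-730) - 310307) - 296927 = (725620 - 310307) - 296927 = 415313 - 296927 = 118386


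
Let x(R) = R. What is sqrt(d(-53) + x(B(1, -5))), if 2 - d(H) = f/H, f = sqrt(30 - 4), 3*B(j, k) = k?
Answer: sqrt(8427 + 477*sqrt(26))/159 ≈ 0.65539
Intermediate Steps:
B(j, k) = k/3
f = sqrt(26) ≈ 5.0990
d(H) = 2 - sqrt(26)/H
sqrt(d(-53) + x(B(1, -5))) = sqrt((2 - 1*sqrt(26)/(-53)) + (1/3)*(-5)) = sqrt((2 - 1*sqrt(26)*(-1/53)) - 5/3) = sqrt((2 + sqrt(26)/53) - 5/3) = sqrt(1/3 + sqrt(26)/53)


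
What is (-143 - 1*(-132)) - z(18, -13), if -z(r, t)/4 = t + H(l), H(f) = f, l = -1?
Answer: -67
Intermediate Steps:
z(r, t) = 4 - 4*t (z(r, t) = -4*(t - 1) = -4*(-1 + t) = 4 - 4*t)
(-143 - 1*(-132)) - z(18, -13) = (-143 - 1*(-132)) - (4 - 4*(-13)) = (-143 + 132) - (4 + 52) = -11 - 1*56 = -11 - 56 = -67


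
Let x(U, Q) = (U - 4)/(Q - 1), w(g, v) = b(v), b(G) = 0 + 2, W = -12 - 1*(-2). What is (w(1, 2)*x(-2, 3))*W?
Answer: 60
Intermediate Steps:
W = -10 (W = -12 + 2 = -10)
b(G) = 2
w(g, v) = 2
x(U, Q) = (-4 + U)/(-1 + Q)
(w(1, 2)*x(-2, 3))*W = (2*((-4 - 2)/(-1 + 3)))*(-10) = (2*(-6/2))*(-10) = (2*((½)*(-6)))*(-10) = (2*(-3))*(-10) = -6*(-10) = 60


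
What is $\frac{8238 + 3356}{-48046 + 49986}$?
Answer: $\frac{5797}{970} \approx 5.9763$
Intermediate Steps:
$\frac{8238 + 3356}{-48046 + 49986} = \frac{11594}{1940} = 11594 \cdot \frac{1}{1940} = \frac{5797}{970}$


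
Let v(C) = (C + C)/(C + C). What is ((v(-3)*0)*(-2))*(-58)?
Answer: 0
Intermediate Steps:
v(C) = 1 (v(C) = (2*C)/((2*C)) = (2*C)*(1/(2*C)) = 1)
((v(-3)*0)*(-2))*(-58) = ((1*0)*(-2))*(-58) = (0*(-2))*(-58) = 0*(-58) = 0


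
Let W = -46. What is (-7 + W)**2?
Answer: 2809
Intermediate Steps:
(-7 + W)**2 = (-7 - 46)**2 = (-53)**2 = 2809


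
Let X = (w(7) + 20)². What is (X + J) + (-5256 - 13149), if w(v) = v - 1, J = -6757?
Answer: -24486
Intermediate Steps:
w(v) = -1 + v
X = 676 (X = ((-1 + 7) + 20)² = (6 + 20)² = 26² = 676)
(X + J) + (-5256 - 13149) = (676 - 6757) + (-5256 - 13149) = -6081 - 18405 = -24486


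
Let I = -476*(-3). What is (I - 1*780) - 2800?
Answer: -2152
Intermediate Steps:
I = 1428
(I - 1*780) - 2800 = (1428 - 1*780) - 2800 = (1428 - 780) - 2800 = 648 - 2800 = -2152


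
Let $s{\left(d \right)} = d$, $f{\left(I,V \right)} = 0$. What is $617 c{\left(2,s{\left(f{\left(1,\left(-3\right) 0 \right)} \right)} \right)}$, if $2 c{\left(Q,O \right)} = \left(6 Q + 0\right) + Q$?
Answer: $4319$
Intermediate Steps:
$c{\left(Q,O \right)} = \frac{7 Q}{2}$ ($c{\left(Q,O \right)} = \frac{\left(6 Q + 0\right) + Q}{2} = \frac{6 Q + Q}{2} = \frac{7 Q}{2}$)
$617 c{\left(2,s{\left(f{\left(1,\left(-3\right) 0 \right)} \right)} \right)} = 617 \cdot \frac{7}{2} \cdot 2 = 617 \cdot 7 = 4319$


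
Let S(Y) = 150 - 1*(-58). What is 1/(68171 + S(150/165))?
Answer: 1/68379 ≈ 1.4624e-5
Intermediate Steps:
S(Y) = 208 (S(Y) = 150 + 58 = 208)
1/(68171 + S(150/165)) = 1/(68171 + 208) = 1/68379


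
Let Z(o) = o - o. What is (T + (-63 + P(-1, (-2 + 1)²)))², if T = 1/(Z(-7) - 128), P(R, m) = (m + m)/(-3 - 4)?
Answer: 3216137521/802816 ≈ 4006.1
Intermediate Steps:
P(R, m) = -2*m/7 (P(R, m) = (2*m)/(-7) = (2*m)*(-⅐) = -2*m/7)
Z(o) = 0
T = -1/128 (T = 1/(0 - 128) = 1/(-128) = -1/128 ≈ -0.0078125)
(T + (-63 + P(-1, (-2 + 1)²)))² = (-1/128 + (-63 - 2*(-2 + 1)²/7))² = (-1/128 + (-63 - 2/7*(-1)²))² = (-1/128 + (-63 - 2/7*1))² = (-1/128 + (-63 - 2/7))² = (-1/128 - 443/7)² = (-56711/896)² = 3216137521/802816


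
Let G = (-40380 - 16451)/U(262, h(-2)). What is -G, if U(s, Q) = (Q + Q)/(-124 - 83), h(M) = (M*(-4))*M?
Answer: 11764017/32 ≈ 3.6763e+5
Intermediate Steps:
h(M) = -4*M² (h(M) = (-4*M)*M = -4*M²)
U(s, Q) = -2*Q/207 (U(s, Q) = (2*Q)/(-207) = (2*Q)*(-1/207) = -2*Q/207)
G = -11764017/32 (G = (-40380 - 16451)/((-(-8)*(-2)²/207)) = -56831/((-(-8)*4/207)) = -56831/((-2/207*(-16))) = -56831/32/207 = -56831*207/32 = -11764017/32 ≈ -3.6763e+5)
-G = -1*(-11764017/32) = 11764017/32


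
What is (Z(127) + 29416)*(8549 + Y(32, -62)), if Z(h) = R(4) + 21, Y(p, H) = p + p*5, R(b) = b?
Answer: 257343781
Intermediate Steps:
Y(p, H) = 6*p (Y(p, H) = p + 5*p = 6*p)
Z(h) = 25 (Z(h) = 4 + 21 = 25)
(Z(127) + 29416)*(8549 + Y(32, -62)) = (25 + 29416)*(8549 + 6*32) = 29441*(8549 + 192) = 29441*8741 = 257343781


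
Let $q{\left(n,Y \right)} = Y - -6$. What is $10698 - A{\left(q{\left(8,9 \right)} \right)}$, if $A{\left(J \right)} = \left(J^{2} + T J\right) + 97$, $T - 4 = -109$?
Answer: $11951$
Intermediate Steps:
$T = -105$ ($T = 4 - 109 = -105$)
$q{\left(n,Y \right)} = 6 + Y$ ($q{\left(n,Y \right)} = Y + 6 = 6 + Y$)
$A{\left(J \right)} = 97 + J^{2} - 105 J$ ($A{\left(J \right)} = \left(J^{2} - 105 J\right) + 97 = 97 + J^{2} - 105 J$)
$10698 - A{\left(q{\left(8,9 \right)} \right)} = 10698 - \left(97 + \left(6 + 9\right)^{2} - 105 \left(6 + 9\right)\right) = 10698 - \left(97 + 15^{2} - 1575\right) = 10698 - \left(97 + 225 - 1575\right) = 10698 - -1253 = 10698 + 1253 = 11951$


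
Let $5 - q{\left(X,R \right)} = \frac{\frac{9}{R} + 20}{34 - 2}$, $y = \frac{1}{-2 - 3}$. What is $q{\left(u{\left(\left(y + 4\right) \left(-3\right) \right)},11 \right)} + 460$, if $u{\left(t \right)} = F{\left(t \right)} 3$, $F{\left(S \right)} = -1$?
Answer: $\frac{163451}{352} \approx 464.35$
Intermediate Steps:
$y = - \frac{1}{5}$ ($y = \frac{1}{-5} = - \frac{1}{5} \approx -0.2$)
$u{\left(t \right)} = -3$ ($u{\left(t \right)} = \left(-1\right) 3 = -3$)
$q{\left(X,R \right)} = \frac{35}{8} - \frac{9}{32 R}$ ($q{\left(X,R \right)} = 5 - \frac{\frac{9}{R} + 20}{34 - 2} = 5 - \frac{20 + \frac{9}{R}}{32} = 5 - \left(20 + \frac{9}{R}\right) \frac{1}{32} = 5 - \left(\frac{5}{8} + \frac{9}{32 R}\right) = \frac{35}{8} - \frac{9}{32 R}$)
$q{\left(u{\left(\left(y + 4\right) \left(-3\right) \right)},11 \right)} + 460 = \frac{-9 + 140 \cdot 11}{32 \cdot 11} + 460 = \frac{1}{32} \cdot \frac{1}{11} \left(-9 + 1540\right) + 460 = \frac{1}{32} \cdot \frac{1}{11} \cdot 1531 + 460 = \frac{1531}{352} + 460 = \frac{163451}{352}$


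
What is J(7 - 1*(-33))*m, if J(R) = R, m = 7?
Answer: 280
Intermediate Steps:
J(7 - 1*(-33))*m = (7 - 1*(-33))*7 = (7 + 33)*7 = 40*7 = 280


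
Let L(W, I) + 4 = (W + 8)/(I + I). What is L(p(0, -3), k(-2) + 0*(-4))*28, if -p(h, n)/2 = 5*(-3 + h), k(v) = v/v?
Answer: 420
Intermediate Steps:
k(v) = 1
p(h, n) = 30 - 10*h (p(h, n) = -10*(-3 + h) = -2*(-15 + 5*h) = 30 - 10*h)
L(W, I) = -4 + (8 + W)/(2*I) (L(W, I) = -4 + (W + 8)/(I + I) = -4 + (8 + W)/((2*I)) = -4 + (8 + W)*(1/(2*I)) = -4 + (8 + W)/(2*I))
L(p(0, -3), k(-2) + 0*(-4))*28 = ((8 + (30 - 10*0) - 8*(1 + 0*(-4)))/(2*(1 + 0*(-4))))*28 = ((8 + (30 + 0) - 8*(1 + 0))/(2*(1 + 0)))*28 = ((½)*(8 + 30 - 8*1)/1)*28 = ((½)*1*(8 + 30 - 8))*28 = ((½)*1*30)*28 = 15*28 = 420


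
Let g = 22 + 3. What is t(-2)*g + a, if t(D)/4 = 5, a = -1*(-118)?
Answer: 618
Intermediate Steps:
a = 118
t(D) = 20 (t(D) = 4*5 = 20)
g = 25
t(-2)*g + a = 20*25 + 118 = 500 + 118 = 618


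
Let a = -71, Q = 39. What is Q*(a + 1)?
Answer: -2730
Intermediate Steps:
Q*(a + 1) = 39*(-71 + 1) = 39*(-70) = -2730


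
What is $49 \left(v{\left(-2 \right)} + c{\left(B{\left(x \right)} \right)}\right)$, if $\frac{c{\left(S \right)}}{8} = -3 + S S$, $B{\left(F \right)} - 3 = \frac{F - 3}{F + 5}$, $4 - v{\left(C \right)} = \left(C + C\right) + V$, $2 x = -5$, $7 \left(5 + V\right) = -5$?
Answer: $- \frac{6328}{25} \approx -253.12$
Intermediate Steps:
$V = - \frac{40}{7}$ ($V = -5 + \frac{1}{7} \left(-5\right) = -5 - \frac{5}{7} = - \frac{40}{7} \approx -5.7143$)
$x = - \frac{5}{2}$ ($x = \frac{1}{2} \left(-5\right) = - \frac{5}{2} \approx -2.5$)
$v{\left(C \right)} = \frac{68}{7} - 2 C$ ($v{\left(C \right)} = 4 - \left(\left(C + C\right) - \frac{40}{7}\right) = 4 - \left(2 C - \frac{40}{7}\right) = 4 - \left(- \frac{40}{7} + 2 C\right) = \frac{68}{7} - 2 C$)
$B{\left(F \right)} = 3 + \frac{-3 + F}{5 + F}$ ($B{\left(F \right)} = 3 + \frac{F - 3}{F + 5} = 3 + \frac{-3 + F}{5 + F}$)
$c{\left(S \right)} = -24 + 8 S^{2}$ ($c{\left(S \right)} = 8 \left(-3 + S S\right) = 8 \left(-3 + S^{2}\right) = -24 + 8 S^{2}$)
$49 \left(v{\left(-2 \right)} + c{\left(B{\left(x \right)} \right)}\right) = 49 \left(\left(\frac{68}{7} - -4\right) - \left(24 - 8 \left(\frac{4 \left(3 - \frac{5}{2}\right)}{5 - \frac{5}{2}}\right)^{2}\right)\right) = 49 \left(\left(\frac{68}{7} + 4\right) - \left(24 - 8 \left(4 \frac{1}{\frac{5}{2}} \cdot \frac{1}{2}\right)^{2}\right)\right) = 49 \left(\frac{96}{7} - \left(24 - 8 \left(4 \cdot \frac{2}{5} \cdot \frac{1}{2}\right)^{2}\right)\right) = 49 \left(\frac{96}{7} - \left(24 - 8 \left(\frac{4}{5}\right)^{2}\right)\right) = 49 \left(\frac{96}{7} + \left(-24 + 8 \cdot \frac{16}{25}\right)\right) = 49 \left(\frac{96}{7} + \left(-24 + \frac{128}{25}\right)\right) = 49 \left(\frac{96}{7} - \frac{472}{25}\right) = 49 \left(- \frac{904}{175}\right) = - \frac{6328}{25}$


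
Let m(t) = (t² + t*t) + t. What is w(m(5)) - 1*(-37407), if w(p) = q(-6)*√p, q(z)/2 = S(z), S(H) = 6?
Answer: 37407 + 12*√55 ≈ 37496.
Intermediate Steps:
q(z) = 12 (q(z) = 2*6 = 12)
m(t) = t + 2*t² (m(t) = (t² + t²) + t = 2*t² + t = t + 2*t²)
w(p) = 12*√p
w(m(5)) - 1*(-37407) = 12*√(5*(1 + 2*5)) - 1*(-37407) = 12*√(5*(1 + 10)) + 37407 = 12*√(5*11) + 37407 = 12*√55 + 37407 = 37407 + 12*√55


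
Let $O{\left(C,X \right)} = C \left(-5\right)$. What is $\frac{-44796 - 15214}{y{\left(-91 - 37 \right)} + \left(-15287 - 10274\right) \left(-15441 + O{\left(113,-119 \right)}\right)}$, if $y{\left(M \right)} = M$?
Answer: $- \frac{30005}{204564619} \approx -0.00014668$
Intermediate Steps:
$O{\left(C,X \right)} = - 5 C$
$\frac{-44796 - 15214}{y{\left(-91 - 37 \right)} + \left(-15287 - 10274\right) \left(-15441 + O{\left(113,-119 \right)}\right)} = \frac{-44796 - 15214}{\left(-91 - 37\right) + \left(-15287 - 10274\right) \left(-15441 - 565\right)} = - \frac{60010}{\left(-91 - 37\right) - 25561 \left(-15441 - 565\right)} = - \frac{60010}{-128 - -409129366} = - \frac{60010}{-128 + 409129366} = - \frac{60010}{409129238} = \left(-60010\right) \frac{1}{409129238} = - \frac{30005}{204564619}$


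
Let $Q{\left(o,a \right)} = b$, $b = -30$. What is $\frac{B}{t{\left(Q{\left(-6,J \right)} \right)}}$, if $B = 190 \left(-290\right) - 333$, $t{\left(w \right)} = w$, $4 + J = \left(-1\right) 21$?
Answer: $\frac{55433}{30} \approx 1847.8$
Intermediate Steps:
$J = -25$ ($J = -4 - 21 = -25$)
$Q{\left(o,a \right)} = -30$
$B = -55433$ ($B = -55100 - 333 = -55433$)
$\frac{B}{t{\left(Q{\left(-6,J \right)} \right)}} = - \frac{55433}{-30} = \left(-55433\right) \left(- \frac{1}{30}\right) = \frac{55433}{30}$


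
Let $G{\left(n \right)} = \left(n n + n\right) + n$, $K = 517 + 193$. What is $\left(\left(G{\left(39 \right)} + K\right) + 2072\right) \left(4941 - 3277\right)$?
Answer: $7289984$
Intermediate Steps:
$K = 710$
$G{\left(n \right)} = n^{2} + 2 n$ ($G{\left(n \right)} = \left(n^{2} + n\right) + n = \left(n + n^{2}\right) + n = n^{2} + 2 n$)
$\left(\left(G{\left(39 \right)} + K\right) + 2072\right) \left(4941 - 3277\right) = \left(\left(39 \left(2 + 39\right) + 710\right) + 2072\right) \left(4941 - 3277\right) = \left(\left(39 \cdot 41 + 710\right) + 2072\right) 1664 = \left(\left(1599 + 710\right) + 2072\right) 1664 = \left(2309 + 2072\right) 1664 = 4381 \cdot 1664 = 7289984$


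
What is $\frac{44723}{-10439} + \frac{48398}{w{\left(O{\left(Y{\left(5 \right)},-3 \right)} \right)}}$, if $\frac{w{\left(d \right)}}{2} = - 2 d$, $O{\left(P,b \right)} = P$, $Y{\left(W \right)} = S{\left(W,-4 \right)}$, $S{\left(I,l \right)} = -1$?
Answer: $\frac{252523915}{20878} \approx 12095.0$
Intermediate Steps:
$Y{\left(W \right)} = -1$
$w{\left(d \right)} = - 4 d$ ($w{\left(d \right)} = 2 \left(- 2 d\right) = - 4 d$)
$\frac{44723}{-10439} + \frac{48398}{w{\left(O{\left(Y{\left(5 \right)},-3 \right)} \right)}} = \frac{44723}{-10439} + \frac{48398}{\left(-4\right) \left(-1\right)} = 44723 \left(- \frac{1}{10439}\right) + \frac{48398}{4} = - \frac{44723}{10439} + 48398 \cdot \frac{1}{4} = - \frac{44723}{10439} + \frac{24199}{2} = \frac{252523915}{20878}$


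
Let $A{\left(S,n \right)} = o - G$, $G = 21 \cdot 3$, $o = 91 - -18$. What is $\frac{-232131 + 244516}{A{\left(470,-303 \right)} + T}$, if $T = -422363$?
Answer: $- \frac{12385}{422317} \approx -0.029326$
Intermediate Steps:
$o = 109$ ($o = 91 + 18 = 109$)
$G = 63$
$A{\left(S,n \right)} = 46$ ($A{\left(S,n \right)} = 109 - 63 = 46$)
$\frac{-232131 + 244516}{A{\left(470,-303 \right)} + T} = \frac{-232131 + 244516}{46 - 422363} = \frac{12385}{-422317} = 12385 \left(- \frac{1}{422317}\right) = - \frac{12385}{422317}$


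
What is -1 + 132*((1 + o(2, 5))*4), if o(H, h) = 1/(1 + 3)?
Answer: 659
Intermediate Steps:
o(H, h) = ¼ (o(H, h) = 1/4 = ¼)
-1 + 132*((1 + o(2, 5))*4) = -1 + 132*((1 + ¼)*4) = -1 + 132*((5/4)*4) = -1 + 132*5 = -1 + 660 = 659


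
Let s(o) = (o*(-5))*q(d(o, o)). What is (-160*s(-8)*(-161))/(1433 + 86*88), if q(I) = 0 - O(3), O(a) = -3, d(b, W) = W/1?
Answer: 3091200/9001 ≈ 343.43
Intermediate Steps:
d(b, W) = W (d(b, W) = W*1 = W)
q(I) = 3 (q(I) = 0 - 1*(-3) = 0 + 3 = 3)
s(o) = -15*o (s(o) = (o*(-5))*3 = -5*o*3 = -15*o)
(-160*s(-8)*(-161))/(1433 + 86*88) = (-(-2400)*(-8)*(-161))/(1433 + 86*88) = (-160*120*(-161))/(1433 + 7568) = -19200*(-161)/9001 = 3091200*(1/9001) = 3091200/9001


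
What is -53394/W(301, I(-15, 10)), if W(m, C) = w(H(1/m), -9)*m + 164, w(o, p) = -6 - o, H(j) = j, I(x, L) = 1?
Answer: 53394/1643 ≈ 32.498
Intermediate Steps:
W(m, C) = 164 + m*(-6 - 1/m) (W(m, C) = (-6 - 1/m)*m + 164 = m*(-6 - 1/m) + 164 = 164 + m*(-6 - 1/m))
-53394/W(301, I(-15, 10)) = -53394/(163 - 6*301) = -53394/(163 - 1806) = -53394/(-1643) = -53394*(-1/1643) = 53394/1643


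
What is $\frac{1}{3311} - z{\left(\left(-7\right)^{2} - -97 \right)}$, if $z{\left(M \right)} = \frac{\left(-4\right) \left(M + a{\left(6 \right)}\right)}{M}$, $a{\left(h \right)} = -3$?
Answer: $\frac{947019}{241703} \approx 3.9181$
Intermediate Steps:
$z{\left(M \right)} = \frac{12 - 4 M}{M}$ ($z{\left(M \right)} = \frac{\left(-4\right) \left(M - 3\right)}{M} = \frac{\left(-4\right) \left(-3 + M\right)}{M} = \frac{12 - 4 M}{M}$)
$\frac{1}{3311} - z{\left(\left(-7\right)^{2} - -97 \right)} = \frac{1}{3311} - \left(-4 + \frac{12}{\left(-7\right)^{2} - -97}\right) = \frac{1}{3311} - \left(-4 + \frac{12}{49 + 97}\right) = \frac{1}{3311} - \left(-4 + \frac{12}{146}\right) = \frac{1}{3311} - \left(-4 + 12 \cdot \frac{1}{146}\right) = \frac{1}{3311} - \left(-4 + \frac{6}{73}\right) = \frac{1}{3311} - - \frac{286}{73} = \frac{1}{3311} + \frac{286}{73} = \frac{947019}{241703}$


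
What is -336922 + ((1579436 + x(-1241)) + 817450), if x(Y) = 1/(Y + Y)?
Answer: 5112830647/2482 ≈ 2.0600e+6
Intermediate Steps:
x(Y) = 1/(2*Y)
-336922 + ((1579436 + x(-1241)) + 817450) = -336922 + ((1579436 + (½)/(-1241)) + 817450) = -336922 + ((1579436 + (½)*(-1/1241)) + 817450) = -336922 + ((1579436 - 1/2482) + 817450) = -336922 + (3920160151/2482 + 817450) = -336922 + 5949071051/2482 = 5112830647/2482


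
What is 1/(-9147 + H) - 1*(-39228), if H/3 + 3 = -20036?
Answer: 2717088191/69264 ≈ 39228.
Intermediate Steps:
H = -60117 (H = -9 + 3*(-20036) = -9 - 60108 = -60117)
1/(-9147 + H) - 1*(-39228) = 1/(-9147 - 60117) - 1*(-39228) = 1/(-69264) + 39228 = -1/69264 + 39228 = 2717088191/69264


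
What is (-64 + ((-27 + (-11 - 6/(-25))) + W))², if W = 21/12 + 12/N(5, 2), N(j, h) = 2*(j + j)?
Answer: 98823481/10000 ≈ 9882.3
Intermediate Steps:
N(j, h) = 4*j (N(j, h) = 2*(2*j) = 4*j)
W = 47/20 (W = 21/12 + 12/((4*5)) = 21*(1/12) + 12/20 = 7/4 + 12*(1/20) = 7/4 + ⅗ = 47/20 ≈ 2.3500)
(-64 + ((-27 + (-11 - 6/(-25))) + W))² = (-64 + ((-27 + (-11 - 6/(-25))) + 47/20))² = (-64 + ((-27 + (-11 - 6*(-1)/25)) + 47/20))² = (-64 + ((-27 + (-11 - 1*(-6/25))) + 47/20))² = (-64 + ((-27 + (-11 + 6/25)) + 47/20))² = (-64 + ((-27 - 269/25) + 47/20))² = (-64 + (-944/25 + 47/20))² = (-64 - 3541/100)² = (-9941/100)² = 98823481/10000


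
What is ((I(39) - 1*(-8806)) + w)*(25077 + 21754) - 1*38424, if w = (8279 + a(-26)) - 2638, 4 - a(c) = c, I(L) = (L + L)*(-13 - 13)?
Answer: 582960695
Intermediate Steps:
I(L) = -52*L (I(L) = (2*L)*(-26) = -52*L)
a(c) = 4 - c
w = 5671 (w = (8279 + (4 - 1*(-26))) - 2638 = (8279 + (4 + 26)) - 2638 = (8279 + 30) - 2638 = 8309 - 2638 = 5671)
((I(39) - 1*(-8806)) + w)*(25077 + 21754) - 1*38424 = ((-52*39 - 1*(-8806)) + 5671)*(25077 + 21754) - 1*38424 = ((-2028 + 8806) + 5671)*46831 - 38424 = (6778 + 5671)*46831 - 38424 = 12449*46831 - 38424 = 582999119 - 38424 = 582960695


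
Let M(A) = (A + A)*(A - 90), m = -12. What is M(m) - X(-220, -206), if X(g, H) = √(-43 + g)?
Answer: 2448 - I*√263 ≈ 2448.0 - 16.217*I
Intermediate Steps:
M(A) = 2*A*(-90 + A) (M(A) = (2*A)*(-90 + A) = 2*A*(-90 + A))
M(m) - X(-220, -206) = 2*(-12)*(-90 - 12) - √(-43 - 220) = 2*(-12)*(-102) - √(-263) = 2448 - I*√263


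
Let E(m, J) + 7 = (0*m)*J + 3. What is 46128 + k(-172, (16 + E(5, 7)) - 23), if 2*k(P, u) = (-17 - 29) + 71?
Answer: 92281/2 ≈ 46141.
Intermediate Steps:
E(m, J) = -4 (E(m, J) = -7 + ((0*m)*J + 3) = -7 + (0*J + 3) = -7 + (0 + 3) = -7 + 3 = -4)
k(P, u) = 25/2 (k(P, u) = ((-17 - 29) + 71)/2 = (-46 + 71)/2 = (1/2)*25 = 25/2)
46128 + k(-172, (16 + E(5, 7)) - 23) = 46128 + 25/2 = 92281/2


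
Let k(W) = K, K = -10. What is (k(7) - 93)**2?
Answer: 10609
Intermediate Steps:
k(W) = -10
(k(7) - 93)**2 = (-10 - 93)**2 = (-103)**2 = 10609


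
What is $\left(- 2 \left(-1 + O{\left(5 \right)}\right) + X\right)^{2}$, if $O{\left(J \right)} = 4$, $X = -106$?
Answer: $12544$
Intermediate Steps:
$\left(- 2 \left(-1 + O{\left(5 \right)}\right) + X\right)^{2} = \left(- 2 \left(-1 + 4\right) - 106\right)^{2} = \left(\left(-2\right) 3 - 106\right)^{2} = \left(-6 - 106\right)^{2} = \left(-112\right)^{2} = 12544$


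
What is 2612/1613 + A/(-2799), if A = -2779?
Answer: 11793515/4514787 ≈ 2.6122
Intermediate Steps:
2612/1613 + A/(-2799) = 2612/1613 - 2779/(-2799) = 2612*(1/1613) - 2779*(-1/2799) = 2612/1613 + 2779/2799 = 11793515/4514787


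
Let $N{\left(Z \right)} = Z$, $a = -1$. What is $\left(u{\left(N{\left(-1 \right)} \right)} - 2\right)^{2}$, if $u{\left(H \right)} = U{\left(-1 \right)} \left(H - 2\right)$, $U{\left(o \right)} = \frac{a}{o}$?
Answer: $25$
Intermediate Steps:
$U{\left(o \right)} = - \frac{1}{o}$
$u{\left(H \right)} = -2 + H$ ($u{\left(H \right)} = - \frac{1}{-1} \left(H - 2\right) = \left(-1\right) \left(-1\right) \left(-2 + H\right) = 1 \left(-2 + H\right) = -2 + H$)
$\left(u{\left(N{\left(-1 \right)} \right)} - 2\right)^{2} = \left(\left(-2 - 1\right) - 2\right)^{2} = \left(-3 - 2\right)^{2} = \left(-5\right)^{2} = 25$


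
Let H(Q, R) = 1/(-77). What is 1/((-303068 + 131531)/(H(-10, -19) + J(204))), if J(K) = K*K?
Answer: -3204431/13208349 ≈ -0.24261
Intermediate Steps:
J(K) = K²
H(Q, R) = -1/77
1/((-303068 + 131531)/(H(-10, -19) + J(204))) = 1/((-303068 + 131531)/(-1/77 + 204²)) = 1/(-171537/(-1/77 + 41616)) = 1/(-171537/3204431/77) = 1/(-171537*77/3204431) = 1/(-13208349/3204431) = -3204431/13208349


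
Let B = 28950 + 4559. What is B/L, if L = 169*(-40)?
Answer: -33509/6760 ≈ -4.9570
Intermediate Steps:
L = -6760
B = 33509
B/L = 33509/(-6760) = 33509*(-1/6760) = -33509/6760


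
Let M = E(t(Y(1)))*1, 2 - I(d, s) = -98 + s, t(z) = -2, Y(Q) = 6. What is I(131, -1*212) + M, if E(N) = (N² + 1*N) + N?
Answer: 312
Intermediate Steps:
I(d, s) = 100 - s (I(d, s) = 2 - (-98 + s) = 2 + (98 - s) = 100 - s)
E(N) = N² + 2*N (E(N) = (N² + N) + N = (N + N²) + N = N² + 2*N)
M = 0 (M = -2*(2 - 2)*1 = -2*0*1 = 0*1 = 0)
I(131, -1*212) + M = (100 - (-1)*212) + 0 = (100 - 1*(-212)) + 0 = (100 + 212) + 0 = 312 + 0 = 312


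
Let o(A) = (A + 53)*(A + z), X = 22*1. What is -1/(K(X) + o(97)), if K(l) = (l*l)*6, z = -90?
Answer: -1/3954 ≈ -0.00025291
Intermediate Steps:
X = 22
o(A) = (-90 + A)*(53 + A) (o(A) = (A + 53)*(A - 90) = (53 + A)*(-90 + A) = (-90 + A)*(53 + A))
K(l) = 6*l² (K(l) = l²*6 = 6*l²)
-1/(K(X) + o(97)) = -1/(6*22² + (-4770 + 97² - 37*97)) = -1/(6*484 + (-4770 + 9409 - 3589)) = -1/(2904 + 1050) = -1/3954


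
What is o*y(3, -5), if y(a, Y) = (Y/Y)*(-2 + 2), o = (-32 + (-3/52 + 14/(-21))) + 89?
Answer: 0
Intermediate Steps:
o = 8779/156 (o = (-32 + (-3*1/52 + 14*(-1/21))) + 89 = (-32 + (-3/52 - 2/3)) + 89 = (-32 - 113/156) + 89 = -5105/156 + 89 = 8779/156 ≈ 56.276)
y(a, Y) = 0 (y(a, Y) = 1*0 = 0)
o*y(3, -5) = (8779/156)*0 = 0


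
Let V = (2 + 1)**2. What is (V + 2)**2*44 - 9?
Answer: 5315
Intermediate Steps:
V = 9 (V = 3**2 = 9)
(V + 2)**2*44 - 9 = (9 + 2)**2*44 - 9 = 11**2*44 - 9 = 121*44 - 9 = 5324 - 9 = 5315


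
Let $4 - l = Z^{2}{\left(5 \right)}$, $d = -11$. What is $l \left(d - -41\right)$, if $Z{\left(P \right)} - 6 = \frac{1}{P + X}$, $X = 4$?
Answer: $- \frac{27010}{27} \approx -1000.4$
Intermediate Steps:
$Z{\left(P \right)} = 6 + \frac{1}{4 + P}$ ($Z{\left(P \right)} = 6 + \frac{1}{P + 4} = 6 + \frac{1}{4 + P}$)
$l = - \frac{2701}{81}$ ($l = 4 - \left(\frac{25 + 6 \cdot 5}{4 + 5}\right)^{2} = 4 - \left(\frac{25 + 30}{9}\right)^{2} = 4 - \left(\frac{1}{9} \cdot 55\right)^{2} = 4 - \left(\frac{55}{9}\right)^{2} = 4 - \frac{3025}{81} = - \frac{2701}{81} \approx -33.346$)
$l \left(d - -41\right) = - \frac{2701 \left(-11 - -41\right)}{81} = - \frac{2701 \left(-11 + 41\right)}{81} = \left(- \frac{2701}{81}\right) 30 = - \frac{27010}{27}$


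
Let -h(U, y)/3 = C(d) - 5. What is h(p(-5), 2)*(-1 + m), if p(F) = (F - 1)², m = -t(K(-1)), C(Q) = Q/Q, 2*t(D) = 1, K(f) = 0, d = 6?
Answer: -18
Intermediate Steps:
t(D) = ½ (t(D) = (½)*1 = ½)
C(Q) = 1
m = -½ (m = -1*½ = -½ ≈ -0.50000)
p(F) = (-1 + F)²
h(U, y) = 12 (h(U, y) = -3*(1 - 5) = -3*(-4) = 12)
h(p(-5), 2)*(-1 + m) = 12*(-1 - ½) = 12*(-3/2) = -18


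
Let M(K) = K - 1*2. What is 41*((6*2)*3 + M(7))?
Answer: 1681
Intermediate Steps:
M(K) = -2 + K (M(K) = K - 2 = -2 + K)
41*((6*2)*3 + M(7)) = 41*((6*2)*3 + (-2 + 7)) = 41*(12*3 + 5) = 41*(36 + 5) = 41*41 = 1681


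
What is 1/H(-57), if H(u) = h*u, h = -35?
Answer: 1/1995 ≈ 0.00050125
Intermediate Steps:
H(u) = -35*u
1/H(-57) = 1/(-35*(-57)) = 1/1995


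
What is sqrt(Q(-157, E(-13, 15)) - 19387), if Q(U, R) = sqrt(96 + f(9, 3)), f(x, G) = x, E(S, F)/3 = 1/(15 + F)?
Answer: sqrt(-19387 + sqrt(105)) ≈ 139.2*I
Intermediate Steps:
E(S, F) = 3/(15 + F)
Q(U, R) = sqrt(105) (Q(U, R) = sqrt(96 + 9) = sqrt(105))
sqrt(Q(-157, E(-13, 15)) - 19387) = sqrt(sqrt(105) - 19387) = sqrt(-19387 + sqrt(105))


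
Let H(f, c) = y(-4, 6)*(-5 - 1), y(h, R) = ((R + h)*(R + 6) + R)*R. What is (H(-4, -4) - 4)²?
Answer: 1175056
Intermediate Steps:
y(h, R) = R*(R + (6 + R)*(R + h)) (y(h, R) = ((R + h)*(6 + R) + R)*R = ((6 + R)*(R + h) + R)*R = (R + (6 + R)*(R + h))*R = R*(R + (6 + R)*(R + h)))
H(f, c) = -1080 (H(f, c) = (6*(6² + 6*(-4) + 7*6 + 6*(-4)))*(-5 - 1) = (6*(36 - 24 + 42 - 24))*(-6) = (6*30)*(-6) = 180*(-6) = -1080)
(H(-4, -4) - 4)² = (-1080 - 4)² = (-1084)² = 1175056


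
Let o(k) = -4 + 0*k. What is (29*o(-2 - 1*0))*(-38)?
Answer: 4408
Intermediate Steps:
o(k) = -4 (o(k) = -4 + 0 = -4)
(29*o(-2 - 1*0))*(-38) = (29*(-4))*(-38) = -116*(-38) = 4408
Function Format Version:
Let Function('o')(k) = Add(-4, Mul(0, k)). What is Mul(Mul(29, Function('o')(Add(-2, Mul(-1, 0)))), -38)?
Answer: 4408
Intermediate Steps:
Function('o')(k) = -4 (Function('o')(k) = Add(-4, 0) = -4)
Mul(Mul(29, Function('o')(Add(-2, Mul(-1, 0)))), -38) = Mul(Mul(29, -4), -38) = Mul(-116, -38) = 4408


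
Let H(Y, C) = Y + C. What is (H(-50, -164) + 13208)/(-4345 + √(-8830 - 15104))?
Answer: -56458930/18902959 - 12994*I*√23934/18902959 ≈ -2.9868 - 0.10635*I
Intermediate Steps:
H(Y, C) = C + Y
(H(-50, -164) + 13208)/(-4345 + √(-8830 - 15104)) = ((-164 - 50) + 13208)/(-4345 + √(-8830 - 15104)) = (-214 + 13208)/(-4345 + √(-23934)) = 12994/(-4345 + I*√23934)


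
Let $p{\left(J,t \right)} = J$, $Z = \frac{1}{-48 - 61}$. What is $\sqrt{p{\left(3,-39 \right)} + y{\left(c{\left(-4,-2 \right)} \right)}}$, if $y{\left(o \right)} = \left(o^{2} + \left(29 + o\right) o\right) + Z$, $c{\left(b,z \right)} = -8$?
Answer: $\frac{i \sqrt{1200090}}{109} \approx 10.05 i$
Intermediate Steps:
$Z = - \frac{1}{109}$ ($Z = \frac{1}{-109} = - \frac{1}{109} \approx -0.0091743$)
$y{\left(o \right)} = - \frac{1}{109} + o^{2} + o \left(29 + o\right)$ ($y{\left(o \right)} = \left(o^{2} + \left(29 + o\right) o\right) - \frac{1}{109} = \left(o^{2} + o \left(29 + o\right)\right) - \frac{1}{109} = - \frac{1}{109} + o^{2} + o \left(29 + o\right)$)
$\sqrt{p{\left(3,-39 \right)} + y{\left(c{\left(-4,-2 \right)} \right)}} = \sqrt{3 + \left(- \frac{1}{109} + 2 \left(-8\right)^{2} + 29 \left(-8\right)\right)} = \sqrt{3 - \frac{11337}{109}} = \sqrt{- \frac{11010}{109}} = \frac{i \sqrt{1200090}}{109}$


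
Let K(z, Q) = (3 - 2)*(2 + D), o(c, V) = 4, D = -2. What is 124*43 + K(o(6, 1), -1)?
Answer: 5332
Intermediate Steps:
K(z, Q) = 0 (K(z, Q) = (3 - 2)*(2 - 2) = 1*0 = 0)
124*43 + K(o(6, 1), -1) = 124*43 + 0 = 5332 + 0 = 5332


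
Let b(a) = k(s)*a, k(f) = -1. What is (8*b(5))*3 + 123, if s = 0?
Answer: 3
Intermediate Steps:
b(a) = -a
(8*b(5))*3 + 123 = (8*(-1*5))*3 + 123 = (8*(-5))*3 + 123 = -40*3 + 123 = -120 + 123 = 3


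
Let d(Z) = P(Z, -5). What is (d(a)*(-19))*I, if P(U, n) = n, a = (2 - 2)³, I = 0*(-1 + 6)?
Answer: 0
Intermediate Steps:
I = 0 (I = 0*5 = 0)
a = 0 (a = 0³ = 0)
d(Z) = -5
(d(a)*(-19))*I = -5*(-19)*0 = 95*0 = 0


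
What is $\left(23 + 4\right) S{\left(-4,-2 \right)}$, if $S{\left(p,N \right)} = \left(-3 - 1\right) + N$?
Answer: $-162$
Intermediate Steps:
$S{\left(p,N \right)} = -4 + N$
$\left(23 + 4\right) S{\left(-4,-2 \right)} = \left(23 + 4\right) \left(-4 - 2\right) = 27 \left(-6\right) = -162$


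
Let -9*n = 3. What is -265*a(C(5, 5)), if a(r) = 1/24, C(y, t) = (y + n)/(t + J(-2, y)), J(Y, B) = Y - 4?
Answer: -265/24 ≈ -11.042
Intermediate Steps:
n = -⅓ (n = -⅑*3 = -⅓ ≈ -0.33333)
J(Y, B) = -4 + Y
C(y, t) = (-⅓ + y)/(-6 + t) (C(y, t) = (y - ⅓)/(t + (-4 - 2)) = (-⅓ + y)/(t - 6) = (-⅓ + y)/(-6 + t))
a(r) = 1/24
-265*a(C(5, 5)) = -265*1/24 = -265/24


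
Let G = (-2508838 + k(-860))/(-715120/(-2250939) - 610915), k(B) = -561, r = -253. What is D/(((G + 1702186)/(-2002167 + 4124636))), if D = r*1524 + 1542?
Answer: -1120858518443880862934550/2340735549275941751 ≈ -4.7885e+5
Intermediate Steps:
G = 5648504075661/1375131684065 (G = (-2508838 - 561)/(-715120/(-2250939) - 610915) = -2509399/(-715120*(-1/2250939) - 610915) = -2509399/(715120/2250939 - 610915) = -2509399/(-1375131684065/2250939) = -2509399*(-2250939/1375131684065) = 5648504075661/1375131684065 ≈ 4.1076)
D = -384030 (D = -253*1524 + 1542 = -385572 + 1542 = -384030)
D/(((G + 1702186)/(-2002167 + 4124636))) = -384030*(-2002167 + 4124636)/(5648504075661/1375131684065 + 1702186) = -384030/((2340735549275941751/1375131684065)/2122469) = -384030/((2340735549275941751/1375131684065)*(1/2122469)) = -384030/2340735549275941751/2918674370345756485 = -384030*2918674370345756485/2340735549275941751 = -1120858518443880862934550/2340735549275941751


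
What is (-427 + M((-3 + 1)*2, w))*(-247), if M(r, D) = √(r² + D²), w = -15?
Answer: 105469 - 247*√241 ≈ 1.0163e+5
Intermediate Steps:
M(r, D) = √(D² + r²)
(-427 + M((-3 + 1)*2, w))*(-247) = (-427 + √((-15)² + ((-3 + 1)*2)²))*(-247) = (-427 + √(225 + (-2*2)²))*(-247) = (-427 + √(225 + (-4)²))*(-247) = (-427 + √(225 + 16))*(-247) = (-427 + √241)*(-247) = 105469 - 247*√241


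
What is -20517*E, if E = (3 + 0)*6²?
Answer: -2215836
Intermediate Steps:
E = 108 (E = 3*36 = 108)
-20517*E = -20517*108 = -2215836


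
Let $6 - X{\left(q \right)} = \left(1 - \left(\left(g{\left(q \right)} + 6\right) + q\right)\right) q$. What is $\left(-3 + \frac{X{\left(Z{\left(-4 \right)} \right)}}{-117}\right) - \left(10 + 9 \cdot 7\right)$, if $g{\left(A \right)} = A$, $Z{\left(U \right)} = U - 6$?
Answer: $- \frac{232}{3} \approx -77.333$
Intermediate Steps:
$Z{\left(U \right)} = -6 + U$ ($Z{\left(U \right)} = U - 6 = -6 + U$)
$X{\left(q \right)} = 6 - q \left(-5 - 2 q\right)$ ($X{\left(q \right)} = 6 - \left(1 - \left(\left(q + 6\right) + q\right)\right) q = 6 - \left(1 - \left(\left(6 + q\right) + q\right)\right) q = 6 - \left(1 - \left(6 + 2 q\right)\right) q = 6 - \left(-5 - 2 q\right) q = 6 - q \left(-5 - 2 q\right)$)
$\left(-3 + \frac{X{\left(Z{\left(-4 \right)} \right)}}{-117}\right) - \left(10 + 9 \cdot 7\right) = \left(-3 + \frac{6 + 2 \left(-6 - 4\right)^{2} + 5 \left(-6 - 4\right)}{-117}\right) - \left(10 + 9 \cdot 7\right) = \left(-3 + \left(6 + 2 \left(-10\right)^{2} + 5 \left(-10\right)\right) \left(- \frac{1}{117}\right)\right) - \left(10 + 63\right) = \left(-3 + \left(6 + 2 \cdot 100 - 50\right) \left(- \frac{1}{117}\right)\right) - 73 = \left(-3 + \left(6 + 200 - 50\right) \left(- \frac{1}{117}\right)\right) - 73 = \left(-3 + 156 \left(- \frac{1}{117}\right)\right) - 73 = \left(-3 - \frac{4}{3}\right) - 73 = - \frac{13}{3} - 73 = - \frac{232}{3}$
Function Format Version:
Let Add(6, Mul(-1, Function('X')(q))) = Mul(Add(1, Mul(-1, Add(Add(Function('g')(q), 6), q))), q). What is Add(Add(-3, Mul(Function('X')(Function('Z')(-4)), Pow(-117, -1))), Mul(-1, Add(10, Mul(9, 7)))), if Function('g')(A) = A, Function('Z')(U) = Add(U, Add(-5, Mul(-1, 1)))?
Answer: Rational(-232, 3) ≈ -77.333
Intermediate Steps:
Function('Z')(U) = Add(-6, U) (Function('Z')(U) = Add(U, Add(-5, -1)) = Add(U, -6) = Add(-6, U))
Function('X')(q) = Add(6, Mul(-1, q, Add(-5, Mul(-2, q)))) (Function('X')(q) = Add(6, Mul(-1, Mul(Add(1, Mul(-1, Add(Add(q, 6), q))), q))) = Add(6, Mul(-1, Mul(Add(1, Mul(-1, Add(Add(6, q), q))), q))) = Add(6, Mul(-1, Mul(Add(1, Mul(-1, Add(6, Mul(2, q)))), q))) = Add(6, Mul(-1, Mul(Add(1, Add(-6, Mul(-2, q))), q))) = Add(6, Mul(-1, Mul(Add(-5, Mul(-2, q)), q))) = Add(6, Mul(-1, Mul(q, Add(-5, Mul(-2, q))))) = Add(6, Mul(-1, q, Add(-5, Mul(-2, q)))))
Add(Add(-3, Mul(Function('X')(Function('Z')(-4)), Pow(-117, -1))), Mul(-1, Add(10, Mul(9, 7)))) = Add(Add(-3, Mul(Add(6, Mul(2, Pow(Add(-6, -4), 2)), Mul(5, Add(-6, -4))), Pow(-117, -1))), Mul(-1, Add(10, Mul(9, 7)))) = Add(Add(-3, Mul(Add(6, Mul(2, Pow(-10, 2)), Mul(5, -10)), Rational(-1, 117))), Mul(-1, Add(10, 63))) = Add(Add(-3, Mul(Add(6, Mul(2, 100), -50), Rational(-1, 117))), Mul(-1, 73)) = Add(Add(-3, Mul(Add(6, 200, -50), Rational(-1, 117))), -73) = Add(Add(-3, Mul(156, Rational(-1, 117))), -73) = Add(Add(-3, Rational(-4, 3)), -73) = Add(Rational(-13, 3), -73) = Rational(-232, 3)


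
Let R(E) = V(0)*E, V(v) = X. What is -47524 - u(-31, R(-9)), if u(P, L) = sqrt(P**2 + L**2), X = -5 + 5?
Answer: -47555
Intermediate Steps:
X = 0
V(v) = 0
R(E) = 0 (R(E) = 0*E = 0)
u(P, L) = sqrt(L**2 + P**2)
-47524 - u(-31, R(-9)) = -47524 - sqrt(0**2 + (-31)**2) = -47524 - sqrt(0 + 961) = -47524 - sqrt(961) = -47524 - 1*31 = -47524 - 31 = -47555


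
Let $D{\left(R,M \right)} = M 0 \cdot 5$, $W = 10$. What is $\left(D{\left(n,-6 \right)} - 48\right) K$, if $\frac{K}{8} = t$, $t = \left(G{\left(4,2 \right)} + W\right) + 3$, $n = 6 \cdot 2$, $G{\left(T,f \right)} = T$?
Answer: $-6528$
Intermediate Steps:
$n = 12$
$t = 17$ ($t = \left(4 + 10\right) + 3 = 14 + 3 = 17$)
$D{\left(R,M \right)} = 0$ ($D{\left(R,M \right)} = 0 \cdot 5 = 0$)
$K = 136$ ($K = 8 \cdot 17 = 136$)
$\left(D{\left(n,-6 \right)} - 48\right) K = \left(0 - 48\right) 136 = \left(-48\right) 136 = -6528$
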